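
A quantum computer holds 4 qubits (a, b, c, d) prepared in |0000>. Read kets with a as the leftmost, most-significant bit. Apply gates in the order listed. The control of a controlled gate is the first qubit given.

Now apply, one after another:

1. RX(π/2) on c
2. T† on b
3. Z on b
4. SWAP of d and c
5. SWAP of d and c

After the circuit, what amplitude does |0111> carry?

|0111> carries amplitude 0 in the final state.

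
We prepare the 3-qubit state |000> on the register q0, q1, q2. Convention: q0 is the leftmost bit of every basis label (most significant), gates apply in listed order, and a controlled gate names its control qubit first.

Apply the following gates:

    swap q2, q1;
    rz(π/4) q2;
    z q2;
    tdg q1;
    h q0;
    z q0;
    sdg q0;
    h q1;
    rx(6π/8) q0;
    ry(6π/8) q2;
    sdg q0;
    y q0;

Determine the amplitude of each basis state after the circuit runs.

The resulting statevector has amplitude (-1 + sqrt(2))*exp(3*I*pi/8)/4 on |000>, exp(3*I*pi/8)/4 on |001>, (-1 + sqrt(2))*exp(3*I*pi/8)/4 on |010>, exp(3*I*pi/8)/4 on |011>, exp(3*I*pi/8)/4 on |100>, (1 + sqrt(2))*exp(3*I*pi/8)/4 on |101>, exp(3*I*pi/8)/4 on |110>, (1 + sqrt(2))*exp(3*I*pi/8)/4 on |111>.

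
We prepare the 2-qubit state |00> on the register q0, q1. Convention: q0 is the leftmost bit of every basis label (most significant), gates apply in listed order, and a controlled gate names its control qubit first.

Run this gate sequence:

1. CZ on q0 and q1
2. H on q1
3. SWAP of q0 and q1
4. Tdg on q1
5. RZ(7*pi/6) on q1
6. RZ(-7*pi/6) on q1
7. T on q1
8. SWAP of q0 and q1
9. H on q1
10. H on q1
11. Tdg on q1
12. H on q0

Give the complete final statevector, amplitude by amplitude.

The final amplitudes are 1/2 on |00>, -exp(3*I*pi/4)/2 on |01>, 1/2 on |10>, -exp(3*I*pi/4)/2 on |11>. Key observation: the block from step 2 through step 9 cancels to the identity and can be dropped.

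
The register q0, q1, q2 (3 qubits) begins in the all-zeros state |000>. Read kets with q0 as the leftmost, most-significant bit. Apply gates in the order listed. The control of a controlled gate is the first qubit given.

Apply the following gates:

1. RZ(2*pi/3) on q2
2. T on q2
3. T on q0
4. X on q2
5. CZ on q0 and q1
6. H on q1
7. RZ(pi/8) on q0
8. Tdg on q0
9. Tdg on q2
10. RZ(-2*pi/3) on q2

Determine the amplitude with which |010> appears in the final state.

The final state's coefficient on |010> equals 0.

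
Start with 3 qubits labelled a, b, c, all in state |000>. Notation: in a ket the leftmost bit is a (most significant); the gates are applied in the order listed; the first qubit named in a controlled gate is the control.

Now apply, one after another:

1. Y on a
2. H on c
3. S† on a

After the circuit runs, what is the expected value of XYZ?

The observable XYZ averages to 0.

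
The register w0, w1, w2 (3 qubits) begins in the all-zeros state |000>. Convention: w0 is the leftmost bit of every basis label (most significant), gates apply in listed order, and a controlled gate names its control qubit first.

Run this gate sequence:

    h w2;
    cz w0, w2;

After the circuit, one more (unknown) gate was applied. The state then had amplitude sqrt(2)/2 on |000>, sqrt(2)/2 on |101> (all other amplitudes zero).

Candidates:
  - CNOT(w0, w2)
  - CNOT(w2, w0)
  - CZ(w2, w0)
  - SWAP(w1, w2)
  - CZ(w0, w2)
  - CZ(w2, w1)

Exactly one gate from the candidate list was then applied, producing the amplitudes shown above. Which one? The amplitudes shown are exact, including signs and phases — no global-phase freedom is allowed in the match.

The applied gate was CNOT(w2, w0).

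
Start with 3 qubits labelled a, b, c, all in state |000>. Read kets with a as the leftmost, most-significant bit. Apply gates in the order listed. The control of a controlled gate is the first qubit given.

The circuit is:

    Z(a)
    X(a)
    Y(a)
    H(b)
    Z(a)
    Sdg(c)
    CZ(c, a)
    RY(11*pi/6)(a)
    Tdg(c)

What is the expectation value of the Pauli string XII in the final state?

The observable XII averages to -1/2.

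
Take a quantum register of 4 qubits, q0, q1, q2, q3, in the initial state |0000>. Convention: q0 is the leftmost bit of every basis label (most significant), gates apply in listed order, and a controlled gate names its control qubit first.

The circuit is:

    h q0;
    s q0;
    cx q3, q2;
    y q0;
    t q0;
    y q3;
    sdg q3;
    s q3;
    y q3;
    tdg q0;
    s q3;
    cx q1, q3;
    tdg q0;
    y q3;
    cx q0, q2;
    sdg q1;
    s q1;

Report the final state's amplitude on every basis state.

The final amplitudes are sqrt(2)*I/2 on |0001>, sqrt(2)*exp(3*I*pi/4)/2 on |1011>, and 0 on every other basis state. Key observation: gates 5-10 undo each other exactly, leaving only the rest of the circuit to track.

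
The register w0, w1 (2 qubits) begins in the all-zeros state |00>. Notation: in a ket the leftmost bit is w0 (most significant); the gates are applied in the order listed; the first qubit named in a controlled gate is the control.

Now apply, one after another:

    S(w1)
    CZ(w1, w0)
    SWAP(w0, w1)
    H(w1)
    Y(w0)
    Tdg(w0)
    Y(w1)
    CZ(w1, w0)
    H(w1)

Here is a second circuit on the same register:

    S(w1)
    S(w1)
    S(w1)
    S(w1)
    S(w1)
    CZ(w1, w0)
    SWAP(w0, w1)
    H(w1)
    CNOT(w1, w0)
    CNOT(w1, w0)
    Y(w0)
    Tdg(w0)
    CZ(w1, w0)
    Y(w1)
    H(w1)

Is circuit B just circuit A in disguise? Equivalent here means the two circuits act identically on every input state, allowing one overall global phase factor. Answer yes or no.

No: there is an input state on which the two circuits produce genuinely different outputs (not merely differing by a phase).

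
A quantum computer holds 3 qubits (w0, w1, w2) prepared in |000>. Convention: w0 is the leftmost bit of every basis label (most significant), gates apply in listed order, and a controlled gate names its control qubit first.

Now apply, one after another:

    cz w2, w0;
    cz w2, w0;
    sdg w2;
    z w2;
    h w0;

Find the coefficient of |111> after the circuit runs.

The amplitude on |111> is 0. Key observation: gates 1-2 undo each other exactly, leaving only the rest of the circuit to track.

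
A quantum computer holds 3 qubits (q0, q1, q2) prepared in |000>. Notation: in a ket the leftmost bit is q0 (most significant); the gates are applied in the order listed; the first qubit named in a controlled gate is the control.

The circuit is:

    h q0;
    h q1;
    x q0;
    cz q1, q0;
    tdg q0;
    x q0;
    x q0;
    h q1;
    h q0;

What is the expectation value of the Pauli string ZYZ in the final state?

The expectation value of ZYZ is -sqrt(2)/2.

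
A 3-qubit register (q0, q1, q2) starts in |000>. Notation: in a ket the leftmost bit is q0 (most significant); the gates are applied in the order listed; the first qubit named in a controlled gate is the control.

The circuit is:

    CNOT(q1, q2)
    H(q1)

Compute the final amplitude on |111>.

|111> carries amplitude 0 in the final state.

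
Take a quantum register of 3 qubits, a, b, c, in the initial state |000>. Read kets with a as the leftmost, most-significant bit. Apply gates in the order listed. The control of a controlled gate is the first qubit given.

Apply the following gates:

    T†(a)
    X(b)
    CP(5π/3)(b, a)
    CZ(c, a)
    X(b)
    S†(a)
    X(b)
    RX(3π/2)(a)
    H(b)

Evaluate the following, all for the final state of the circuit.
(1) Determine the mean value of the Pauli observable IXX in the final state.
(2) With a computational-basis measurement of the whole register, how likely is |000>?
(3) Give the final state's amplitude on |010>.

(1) The observable IXX averages to 0.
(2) A full measurement returns |000> with probability 1/4.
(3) The amplitude on |010> is 1/2.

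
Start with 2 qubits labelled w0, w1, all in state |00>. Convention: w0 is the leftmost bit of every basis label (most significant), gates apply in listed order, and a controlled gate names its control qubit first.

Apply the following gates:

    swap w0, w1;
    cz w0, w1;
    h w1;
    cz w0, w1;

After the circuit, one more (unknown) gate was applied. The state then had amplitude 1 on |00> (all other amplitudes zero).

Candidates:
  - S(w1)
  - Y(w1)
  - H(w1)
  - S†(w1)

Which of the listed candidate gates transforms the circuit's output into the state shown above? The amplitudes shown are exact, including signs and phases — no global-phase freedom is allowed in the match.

It was H(w1) that produced the state shown.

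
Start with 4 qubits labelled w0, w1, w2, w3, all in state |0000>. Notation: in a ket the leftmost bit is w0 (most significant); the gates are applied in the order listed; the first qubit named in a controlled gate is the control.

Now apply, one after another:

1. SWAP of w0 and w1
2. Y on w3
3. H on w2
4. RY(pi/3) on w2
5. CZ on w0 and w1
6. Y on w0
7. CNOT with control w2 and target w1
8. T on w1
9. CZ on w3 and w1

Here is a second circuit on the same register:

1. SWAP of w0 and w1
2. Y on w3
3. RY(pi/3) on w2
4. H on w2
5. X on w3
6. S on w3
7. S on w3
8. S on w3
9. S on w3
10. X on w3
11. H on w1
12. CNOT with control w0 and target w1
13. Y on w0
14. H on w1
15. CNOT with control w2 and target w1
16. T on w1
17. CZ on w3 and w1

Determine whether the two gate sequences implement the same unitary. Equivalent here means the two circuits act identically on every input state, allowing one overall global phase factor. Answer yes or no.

No: there is an input state on which the two circuits produce genuinely different outputs (not merely differing by a phase).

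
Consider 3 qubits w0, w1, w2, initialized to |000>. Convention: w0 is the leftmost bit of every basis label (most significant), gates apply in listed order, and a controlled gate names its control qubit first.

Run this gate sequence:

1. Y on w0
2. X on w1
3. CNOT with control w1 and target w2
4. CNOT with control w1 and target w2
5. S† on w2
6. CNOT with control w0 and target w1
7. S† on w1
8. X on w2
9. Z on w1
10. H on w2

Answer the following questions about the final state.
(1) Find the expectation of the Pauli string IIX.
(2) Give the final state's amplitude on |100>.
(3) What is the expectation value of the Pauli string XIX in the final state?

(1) In the final state, IIX has expectation -1. Key observation: the block from step 3 through step 4 cancels to the identity and can be dropped.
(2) The final state's coefficient on |100> equals sqrt(2)*I/2.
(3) The observable XIX averages to 0.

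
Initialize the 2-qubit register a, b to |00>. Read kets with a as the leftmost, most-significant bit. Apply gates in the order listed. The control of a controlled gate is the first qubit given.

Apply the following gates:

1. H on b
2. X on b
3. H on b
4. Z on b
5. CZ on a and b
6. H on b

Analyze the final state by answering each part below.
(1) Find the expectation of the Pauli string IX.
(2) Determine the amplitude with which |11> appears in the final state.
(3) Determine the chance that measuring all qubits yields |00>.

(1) The expectation value of IX is 1. Key observation: gates 1-4 undo each other exactly, leaving only the rest of the circuit to track.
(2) |11> carries amplitude 0 in the final state.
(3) The probability of measuring |00> is 1/2.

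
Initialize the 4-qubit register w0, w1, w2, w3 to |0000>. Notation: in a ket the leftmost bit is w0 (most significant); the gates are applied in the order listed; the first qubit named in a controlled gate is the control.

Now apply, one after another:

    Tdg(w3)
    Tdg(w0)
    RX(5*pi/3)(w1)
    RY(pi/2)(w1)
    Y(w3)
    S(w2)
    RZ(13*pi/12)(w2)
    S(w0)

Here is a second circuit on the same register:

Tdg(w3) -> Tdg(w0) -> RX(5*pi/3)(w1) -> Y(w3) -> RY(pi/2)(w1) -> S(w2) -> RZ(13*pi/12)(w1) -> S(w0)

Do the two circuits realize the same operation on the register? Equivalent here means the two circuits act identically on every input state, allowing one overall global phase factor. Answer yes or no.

No: there is an input state on which the two circuits produce genuinely different outputs (not merely differing by a phase).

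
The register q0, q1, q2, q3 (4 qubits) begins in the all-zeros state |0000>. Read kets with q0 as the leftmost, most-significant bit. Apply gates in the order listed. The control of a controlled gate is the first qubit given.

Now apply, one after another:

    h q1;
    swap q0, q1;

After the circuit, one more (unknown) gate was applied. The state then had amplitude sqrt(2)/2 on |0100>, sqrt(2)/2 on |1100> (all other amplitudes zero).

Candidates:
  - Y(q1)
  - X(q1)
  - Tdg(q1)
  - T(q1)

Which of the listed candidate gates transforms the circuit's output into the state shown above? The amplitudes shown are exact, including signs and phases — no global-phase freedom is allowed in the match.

The applied gate was X(q1).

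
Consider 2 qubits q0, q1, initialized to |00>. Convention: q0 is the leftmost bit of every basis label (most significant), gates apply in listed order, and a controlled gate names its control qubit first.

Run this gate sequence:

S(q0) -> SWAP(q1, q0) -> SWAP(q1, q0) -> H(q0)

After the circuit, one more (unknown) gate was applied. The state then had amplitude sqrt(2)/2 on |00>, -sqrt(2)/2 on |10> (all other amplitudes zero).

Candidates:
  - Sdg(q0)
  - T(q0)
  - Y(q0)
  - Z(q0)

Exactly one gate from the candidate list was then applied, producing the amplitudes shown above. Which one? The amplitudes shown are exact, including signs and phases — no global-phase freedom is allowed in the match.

The applied gate was Z(q0).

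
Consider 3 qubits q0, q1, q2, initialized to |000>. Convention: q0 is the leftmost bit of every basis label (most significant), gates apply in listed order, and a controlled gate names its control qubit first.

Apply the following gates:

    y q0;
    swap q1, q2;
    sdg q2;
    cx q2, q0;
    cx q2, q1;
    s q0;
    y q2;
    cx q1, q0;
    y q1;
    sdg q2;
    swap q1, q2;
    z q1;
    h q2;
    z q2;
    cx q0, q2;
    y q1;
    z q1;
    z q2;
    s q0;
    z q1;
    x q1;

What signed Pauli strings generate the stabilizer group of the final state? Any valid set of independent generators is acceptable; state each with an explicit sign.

The stabilizer group can be generated by -IIX, -ZII, -IZI, among other valid generating sets.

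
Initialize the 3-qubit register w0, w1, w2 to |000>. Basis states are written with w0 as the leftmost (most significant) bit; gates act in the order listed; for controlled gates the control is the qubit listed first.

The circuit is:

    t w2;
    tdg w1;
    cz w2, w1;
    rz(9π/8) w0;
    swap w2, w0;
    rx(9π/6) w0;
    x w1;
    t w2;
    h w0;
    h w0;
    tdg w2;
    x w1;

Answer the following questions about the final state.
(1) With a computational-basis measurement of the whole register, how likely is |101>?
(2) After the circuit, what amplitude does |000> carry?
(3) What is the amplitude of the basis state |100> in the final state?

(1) A full measurement returns |101> with probability 0. Key observation: gates 7-12 undo each other exactly, leaving only the rest of the circuit to track.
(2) The final state's coefficient on |000> equals sqrt(2)*exp(7*I*pi/16)/2.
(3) The final state's coefficient on |100> equals sqrt(2)*exp(15*I*pi/16)/2.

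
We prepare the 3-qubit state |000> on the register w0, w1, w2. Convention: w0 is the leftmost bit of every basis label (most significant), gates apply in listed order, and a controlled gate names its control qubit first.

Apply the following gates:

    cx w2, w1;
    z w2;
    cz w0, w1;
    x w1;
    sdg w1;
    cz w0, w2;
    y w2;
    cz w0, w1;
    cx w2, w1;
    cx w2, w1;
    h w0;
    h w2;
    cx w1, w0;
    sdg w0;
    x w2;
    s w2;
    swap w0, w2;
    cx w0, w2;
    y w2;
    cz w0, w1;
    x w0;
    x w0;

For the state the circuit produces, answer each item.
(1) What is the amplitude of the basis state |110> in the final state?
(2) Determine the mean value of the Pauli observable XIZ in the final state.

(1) The final state's coefficient on |110> equals -1/2. Key observation: the block from step 9 through step 10 cancels to the identity and can be dropped.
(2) In the final state, XIZ has expectation -1.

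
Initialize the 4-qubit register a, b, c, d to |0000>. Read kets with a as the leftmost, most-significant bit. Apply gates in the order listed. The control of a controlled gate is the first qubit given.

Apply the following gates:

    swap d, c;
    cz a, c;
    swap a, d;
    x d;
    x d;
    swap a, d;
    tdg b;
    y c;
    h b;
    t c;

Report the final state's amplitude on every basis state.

The final amplitudes are sqrt(2)*exp(3*I*pi/4)/2 on |0010>, sqrt(2)*exp(3*I*pi/4)/2 on |0110>, and 0 on every other basis state. Key observation: steps 3-6 multiply out to the identity, so the circuit reduces to the remaining gates.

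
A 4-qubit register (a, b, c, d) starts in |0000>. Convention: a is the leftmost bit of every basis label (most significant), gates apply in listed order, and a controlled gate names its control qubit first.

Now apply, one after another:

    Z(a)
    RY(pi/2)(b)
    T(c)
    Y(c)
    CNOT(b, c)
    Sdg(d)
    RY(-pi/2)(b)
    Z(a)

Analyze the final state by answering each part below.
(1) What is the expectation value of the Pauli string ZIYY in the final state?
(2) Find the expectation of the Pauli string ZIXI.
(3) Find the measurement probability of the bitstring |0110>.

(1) The expectation value of ZIYY is 0.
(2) The expectation value of ZIXI is 0.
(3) A full measurement returns |0110> with probability 1/4.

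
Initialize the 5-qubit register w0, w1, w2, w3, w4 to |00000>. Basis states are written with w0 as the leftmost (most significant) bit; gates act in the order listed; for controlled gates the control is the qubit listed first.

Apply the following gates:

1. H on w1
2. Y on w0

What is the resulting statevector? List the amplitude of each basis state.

The final amplitudes are sqrt(2)*I/2 on |10000>, sqrt(2)*I/2 on |11000>, and 0 on every other basis state.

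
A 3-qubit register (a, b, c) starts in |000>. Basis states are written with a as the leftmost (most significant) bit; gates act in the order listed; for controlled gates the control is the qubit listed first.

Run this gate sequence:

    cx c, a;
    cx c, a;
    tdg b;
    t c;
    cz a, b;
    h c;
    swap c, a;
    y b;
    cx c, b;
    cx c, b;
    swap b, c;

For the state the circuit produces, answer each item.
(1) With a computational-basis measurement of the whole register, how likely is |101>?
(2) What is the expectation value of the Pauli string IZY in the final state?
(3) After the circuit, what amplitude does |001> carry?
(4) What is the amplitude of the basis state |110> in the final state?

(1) Outcome |101> occurs with probability 1/2. Key observation: steps 9-10 multiply out to the identity, so the circuit reduces to the remaining gates.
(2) In the final state, IZY has expectation 0.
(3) The amplitude on |001> is sqrt(2)*I/2.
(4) |110> carries amplitude 0 in the final state.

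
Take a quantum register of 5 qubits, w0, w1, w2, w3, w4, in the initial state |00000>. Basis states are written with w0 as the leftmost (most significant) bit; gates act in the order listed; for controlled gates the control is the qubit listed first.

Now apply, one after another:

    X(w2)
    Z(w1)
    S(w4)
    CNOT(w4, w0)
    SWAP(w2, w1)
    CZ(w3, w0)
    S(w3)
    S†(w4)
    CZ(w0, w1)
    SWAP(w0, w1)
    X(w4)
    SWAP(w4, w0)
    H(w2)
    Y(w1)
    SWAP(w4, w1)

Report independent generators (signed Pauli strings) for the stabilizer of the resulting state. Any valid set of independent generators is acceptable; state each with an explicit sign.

The final state is stabilized by the group generated by +IIXII, -ZIIII, -IZIII, +IIIZI, -IIIIZ; other independent generating sets are equally valid.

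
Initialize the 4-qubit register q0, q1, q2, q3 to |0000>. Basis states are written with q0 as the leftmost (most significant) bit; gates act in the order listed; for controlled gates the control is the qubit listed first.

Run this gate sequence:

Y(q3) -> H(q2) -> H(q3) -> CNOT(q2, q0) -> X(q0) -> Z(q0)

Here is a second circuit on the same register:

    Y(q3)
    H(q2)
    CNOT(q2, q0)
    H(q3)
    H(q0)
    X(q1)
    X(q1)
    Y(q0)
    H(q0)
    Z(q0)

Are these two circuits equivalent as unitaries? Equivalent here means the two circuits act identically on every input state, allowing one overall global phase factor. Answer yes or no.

No: there is an input state on which the two circuits produce genuinely different outputs (not merely differing by a phase).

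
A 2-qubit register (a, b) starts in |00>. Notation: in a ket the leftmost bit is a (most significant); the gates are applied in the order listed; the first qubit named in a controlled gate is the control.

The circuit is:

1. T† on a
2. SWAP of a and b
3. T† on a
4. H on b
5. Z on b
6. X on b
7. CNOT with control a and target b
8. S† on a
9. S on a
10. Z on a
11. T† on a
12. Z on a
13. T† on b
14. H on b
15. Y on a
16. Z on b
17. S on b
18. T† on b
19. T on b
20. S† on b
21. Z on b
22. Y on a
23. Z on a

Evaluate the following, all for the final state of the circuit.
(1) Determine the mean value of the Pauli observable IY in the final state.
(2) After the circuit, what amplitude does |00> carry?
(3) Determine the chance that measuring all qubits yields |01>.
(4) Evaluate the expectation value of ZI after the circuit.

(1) The observable IY averages to -sqrt(2)/2. Key observation: the block from step 15 through step 22 cancels to the identity and can be dropped.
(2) The final state's coefficient on |00> equals -1/2 - exp(3*I*pi/4)/2.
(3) The probability of measuring |01> is sqrt(2)/4 + 1/2.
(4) The expectation value of ZI is 1.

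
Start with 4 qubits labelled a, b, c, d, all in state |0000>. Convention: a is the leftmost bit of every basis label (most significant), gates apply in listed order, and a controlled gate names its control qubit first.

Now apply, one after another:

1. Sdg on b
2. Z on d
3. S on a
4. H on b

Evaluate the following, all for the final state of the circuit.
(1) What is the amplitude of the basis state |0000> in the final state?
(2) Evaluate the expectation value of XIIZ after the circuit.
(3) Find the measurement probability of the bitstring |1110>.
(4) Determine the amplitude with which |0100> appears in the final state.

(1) The amplitude on |0000> is sqrt(2)/2.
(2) The observable XIIZ averages to 0.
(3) A full measurement returns |1110> with probability 0.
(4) The amplitude on |0100> is sqrt(2)/2.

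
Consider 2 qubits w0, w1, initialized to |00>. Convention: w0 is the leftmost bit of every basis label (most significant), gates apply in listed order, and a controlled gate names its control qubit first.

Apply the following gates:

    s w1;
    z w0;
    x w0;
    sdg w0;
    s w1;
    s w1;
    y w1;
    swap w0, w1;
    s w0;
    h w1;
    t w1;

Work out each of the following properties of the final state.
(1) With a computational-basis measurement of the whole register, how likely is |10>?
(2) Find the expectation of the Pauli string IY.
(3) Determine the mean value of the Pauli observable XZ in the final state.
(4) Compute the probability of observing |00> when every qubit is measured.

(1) A full measurement returns |10> with probability 1/2.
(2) The expectation value of IY is -sqrt(2)/2.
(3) The expectation value of XZ is 0.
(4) The probability of measuring |00> is 0.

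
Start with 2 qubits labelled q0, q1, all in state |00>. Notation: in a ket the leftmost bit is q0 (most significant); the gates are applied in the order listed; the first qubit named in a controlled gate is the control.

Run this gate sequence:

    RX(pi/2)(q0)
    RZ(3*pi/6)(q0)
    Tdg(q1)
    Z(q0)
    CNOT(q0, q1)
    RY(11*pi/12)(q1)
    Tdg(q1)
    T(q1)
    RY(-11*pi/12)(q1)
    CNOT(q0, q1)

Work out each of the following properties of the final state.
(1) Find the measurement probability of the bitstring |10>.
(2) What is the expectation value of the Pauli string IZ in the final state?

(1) Outcome |10> occurs with probability 1/2. Key observation: gates 5-10 undo each other exactly, leaving only the rest of the circuit to track.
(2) The observable IZ averages to 1.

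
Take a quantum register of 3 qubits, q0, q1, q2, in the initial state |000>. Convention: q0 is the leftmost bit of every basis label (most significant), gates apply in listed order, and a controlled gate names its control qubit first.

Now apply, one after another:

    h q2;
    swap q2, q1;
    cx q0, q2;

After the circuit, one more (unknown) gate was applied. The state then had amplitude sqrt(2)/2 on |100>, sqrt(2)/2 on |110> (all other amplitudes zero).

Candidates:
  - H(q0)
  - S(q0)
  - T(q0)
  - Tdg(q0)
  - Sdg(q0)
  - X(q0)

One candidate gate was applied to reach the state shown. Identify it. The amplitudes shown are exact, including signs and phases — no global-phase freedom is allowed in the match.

It was X(q0) that produced the state shown.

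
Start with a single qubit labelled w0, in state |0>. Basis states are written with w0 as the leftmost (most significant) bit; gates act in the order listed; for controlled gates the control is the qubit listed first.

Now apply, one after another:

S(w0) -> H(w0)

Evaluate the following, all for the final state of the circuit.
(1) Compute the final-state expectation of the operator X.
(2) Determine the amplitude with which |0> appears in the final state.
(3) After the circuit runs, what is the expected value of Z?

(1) The expectation value of X is 1.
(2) The amplitude on |0> is sqrt(2)/2.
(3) The observable Z averages to 0.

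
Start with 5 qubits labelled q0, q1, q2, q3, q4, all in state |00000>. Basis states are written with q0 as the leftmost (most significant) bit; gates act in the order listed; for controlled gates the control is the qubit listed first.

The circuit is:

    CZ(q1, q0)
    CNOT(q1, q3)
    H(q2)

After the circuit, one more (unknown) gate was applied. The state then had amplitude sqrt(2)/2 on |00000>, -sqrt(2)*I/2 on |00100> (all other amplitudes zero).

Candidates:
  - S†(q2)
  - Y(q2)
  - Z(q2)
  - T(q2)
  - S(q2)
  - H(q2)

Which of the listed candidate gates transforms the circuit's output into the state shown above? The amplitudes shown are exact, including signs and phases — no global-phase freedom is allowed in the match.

It was S†(q2) that produced the state shown.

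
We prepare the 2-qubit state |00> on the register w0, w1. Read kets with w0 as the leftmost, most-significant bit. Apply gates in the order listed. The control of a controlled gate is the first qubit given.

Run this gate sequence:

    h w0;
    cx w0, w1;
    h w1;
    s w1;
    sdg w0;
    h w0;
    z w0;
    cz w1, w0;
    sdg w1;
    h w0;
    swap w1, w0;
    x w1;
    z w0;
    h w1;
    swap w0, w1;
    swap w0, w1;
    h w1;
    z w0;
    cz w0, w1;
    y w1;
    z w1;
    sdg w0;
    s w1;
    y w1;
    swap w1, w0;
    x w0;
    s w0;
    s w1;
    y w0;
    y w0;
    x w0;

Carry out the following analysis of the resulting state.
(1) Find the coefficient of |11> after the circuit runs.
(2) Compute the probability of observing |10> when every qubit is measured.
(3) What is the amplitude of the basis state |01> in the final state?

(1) |11> carries amplitude -1/2 in the final state.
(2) The probability of measuring |10> is 1/4.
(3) |01> carries amplitude I/2 in the final state.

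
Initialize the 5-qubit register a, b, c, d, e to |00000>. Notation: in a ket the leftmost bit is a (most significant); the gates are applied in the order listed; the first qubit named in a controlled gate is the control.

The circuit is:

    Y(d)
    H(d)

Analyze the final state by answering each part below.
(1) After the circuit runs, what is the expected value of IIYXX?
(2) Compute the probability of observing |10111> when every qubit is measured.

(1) The expectation value of IIYXX is 0.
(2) A full measurement returns |10111> with probability 0.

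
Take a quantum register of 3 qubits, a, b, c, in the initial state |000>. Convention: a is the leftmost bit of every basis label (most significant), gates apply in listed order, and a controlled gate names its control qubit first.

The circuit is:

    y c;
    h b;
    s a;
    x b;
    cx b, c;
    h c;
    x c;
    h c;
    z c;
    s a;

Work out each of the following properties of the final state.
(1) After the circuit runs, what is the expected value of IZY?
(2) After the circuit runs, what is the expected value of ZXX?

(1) The observable IZY averages to 0. Key observation: steps 6-9 multiply out to the identity, so the circuit reduces to the remaining gates.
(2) The expectation value of ZXX is 1.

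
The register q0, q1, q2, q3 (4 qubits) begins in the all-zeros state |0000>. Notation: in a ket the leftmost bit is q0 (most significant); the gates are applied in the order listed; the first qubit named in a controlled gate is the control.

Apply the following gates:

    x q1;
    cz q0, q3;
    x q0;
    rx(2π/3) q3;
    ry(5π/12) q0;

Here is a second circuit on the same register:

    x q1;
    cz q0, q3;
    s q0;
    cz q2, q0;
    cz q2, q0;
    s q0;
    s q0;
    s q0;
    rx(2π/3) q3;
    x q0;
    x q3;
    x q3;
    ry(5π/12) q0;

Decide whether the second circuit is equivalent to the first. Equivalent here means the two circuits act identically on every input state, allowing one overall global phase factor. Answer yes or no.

Yes, they are equivalent — the unitaries differ by at most a global phase.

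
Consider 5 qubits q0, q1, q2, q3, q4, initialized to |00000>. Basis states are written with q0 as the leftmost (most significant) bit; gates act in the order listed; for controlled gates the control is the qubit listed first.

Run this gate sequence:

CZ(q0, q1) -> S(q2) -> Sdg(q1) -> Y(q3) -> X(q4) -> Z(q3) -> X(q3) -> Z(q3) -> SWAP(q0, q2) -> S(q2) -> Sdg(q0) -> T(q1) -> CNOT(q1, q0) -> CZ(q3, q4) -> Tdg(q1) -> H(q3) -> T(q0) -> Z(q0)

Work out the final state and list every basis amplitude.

After the circuit, the state carries amplitude -sqrt(2)*I/2 on |00001>, -sqrt(2)*I/2 on |00011>, and 0 on every other basis state.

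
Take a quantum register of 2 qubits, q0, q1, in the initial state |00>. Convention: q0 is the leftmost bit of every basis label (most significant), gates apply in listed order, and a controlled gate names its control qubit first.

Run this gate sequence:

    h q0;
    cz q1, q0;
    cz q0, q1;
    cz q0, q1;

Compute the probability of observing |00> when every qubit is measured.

Outcome |00> occurs with probability 1/2. Key observation: gates 3-4 undo each other exactly, leaving only the rest of the circuit to track.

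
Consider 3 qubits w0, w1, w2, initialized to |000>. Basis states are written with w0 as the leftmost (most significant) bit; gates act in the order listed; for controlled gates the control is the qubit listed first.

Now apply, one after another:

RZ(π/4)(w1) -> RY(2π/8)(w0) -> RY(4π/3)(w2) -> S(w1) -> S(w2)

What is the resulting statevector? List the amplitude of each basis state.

The resulting statevector has amplitude sqrt(sqrt(2) + 2)*exp(7*I*pi/8)/4 on |000>, sqrt(3*sqrt(2) + 6)*exp(3*I*pi/8)/4 on |001>, 0 on |010>, 0 on |011>, sqrt(2 - sqrt(2))*exp(7*I*pi/8)/4 on |100>, sqrt(6 - 3*sqrt(2))*exp(3*I*pi/8)/4 on |101>, 0 on |110>, 0 on |111>.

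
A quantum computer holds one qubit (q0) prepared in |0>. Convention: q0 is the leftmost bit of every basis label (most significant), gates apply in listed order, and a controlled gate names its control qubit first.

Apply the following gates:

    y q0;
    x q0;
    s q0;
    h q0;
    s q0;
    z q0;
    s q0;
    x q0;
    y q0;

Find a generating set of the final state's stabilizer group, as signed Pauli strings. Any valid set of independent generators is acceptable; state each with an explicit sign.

The stabilizer group can be generated by -X, among other valid generating sets.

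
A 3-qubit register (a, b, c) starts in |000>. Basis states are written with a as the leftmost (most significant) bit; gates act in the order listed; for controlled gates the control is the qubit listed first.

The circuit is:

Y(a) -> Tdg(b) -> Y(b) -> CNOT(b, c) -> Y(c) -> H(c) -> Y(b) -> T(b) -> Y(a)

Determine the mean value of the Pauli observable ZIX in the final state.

The observable ZIX averages to 1.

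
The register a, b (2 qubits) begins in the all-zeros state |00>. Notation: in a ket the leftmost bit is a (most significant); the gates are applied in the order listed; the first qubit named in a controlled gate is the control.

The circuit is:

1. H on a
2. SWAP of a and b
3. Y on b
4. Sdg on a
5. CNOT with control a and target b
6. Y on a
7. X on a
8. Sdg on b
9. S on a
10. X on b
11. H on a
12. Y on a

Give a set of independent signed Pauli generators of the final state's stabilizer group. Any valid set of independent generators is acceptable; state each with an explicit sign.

One valid set of independent stabilizer generators is -XI, -IY (any independent generating set of the same group is equally correct).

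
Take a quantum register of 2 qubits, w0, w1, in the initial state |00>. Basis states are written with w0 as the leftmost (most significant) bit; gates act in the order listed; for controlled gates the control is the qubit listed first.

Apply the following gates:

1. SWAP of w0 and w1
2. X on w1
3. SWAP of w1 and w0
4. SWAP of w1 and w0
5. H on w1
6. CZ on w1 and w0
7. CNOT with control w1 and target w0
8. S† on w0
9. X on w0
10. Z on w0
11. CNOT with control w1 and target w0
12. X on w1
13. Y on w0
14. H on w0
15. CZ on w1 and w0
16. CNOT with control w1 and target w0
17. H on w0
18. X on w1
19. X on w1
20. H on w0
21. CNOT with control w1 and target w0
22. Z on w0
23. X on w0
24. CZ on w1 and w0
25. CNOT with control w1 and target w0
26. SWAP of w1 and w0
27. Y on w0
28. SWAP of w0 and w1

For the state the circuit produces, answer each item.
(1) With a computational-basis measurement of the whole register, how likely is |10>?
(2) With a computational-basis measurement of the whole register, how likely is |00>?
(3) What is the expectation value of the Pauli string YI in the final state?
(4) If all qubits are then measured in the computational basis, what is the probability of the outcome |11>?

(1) A full measurement returns |10> with probability 1/4. Key observation: gates 16-21 undo each other exactly, leaving only the rest of the circuit to track.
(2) A full measurement returns |00> with probability 1/4.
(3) The observable YI averages to 0.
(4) Outcome |11> occurs with probability 1/4.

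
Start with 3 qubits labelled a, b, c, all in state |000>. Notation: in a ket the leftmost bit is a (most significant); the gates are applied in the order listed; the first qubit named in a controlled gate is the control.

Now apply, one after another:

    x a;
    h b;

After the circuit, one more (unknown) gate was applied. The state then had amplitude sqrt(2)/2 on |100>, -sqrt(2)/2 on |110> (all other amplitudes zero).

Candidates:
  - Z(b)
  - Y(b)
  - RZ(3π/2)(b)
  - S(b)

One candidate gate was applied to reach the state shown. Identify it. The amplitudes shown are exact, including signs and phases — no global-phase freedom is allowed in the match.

It was Z(b) that produced the state shown.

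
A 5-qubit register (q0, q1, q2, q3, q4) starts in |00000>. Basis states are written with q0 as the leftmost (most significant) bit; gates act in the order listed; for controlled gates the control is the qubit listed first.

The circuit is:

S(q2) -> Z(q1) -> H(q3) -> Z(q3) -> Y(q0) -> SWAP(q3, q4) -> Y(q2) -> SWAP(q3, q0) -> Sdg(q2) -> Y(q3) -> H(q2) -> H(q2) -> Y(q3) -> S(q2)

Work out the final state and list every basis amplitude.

After the circuit, the state carries amplitude -sqrt(2)/2 on |00110>, sqrt(2)/2 on |00111>, and 0 on every other basis state. Key observation: gates 9-14 undo each other exactly, leaving only the rest of the circuit to track.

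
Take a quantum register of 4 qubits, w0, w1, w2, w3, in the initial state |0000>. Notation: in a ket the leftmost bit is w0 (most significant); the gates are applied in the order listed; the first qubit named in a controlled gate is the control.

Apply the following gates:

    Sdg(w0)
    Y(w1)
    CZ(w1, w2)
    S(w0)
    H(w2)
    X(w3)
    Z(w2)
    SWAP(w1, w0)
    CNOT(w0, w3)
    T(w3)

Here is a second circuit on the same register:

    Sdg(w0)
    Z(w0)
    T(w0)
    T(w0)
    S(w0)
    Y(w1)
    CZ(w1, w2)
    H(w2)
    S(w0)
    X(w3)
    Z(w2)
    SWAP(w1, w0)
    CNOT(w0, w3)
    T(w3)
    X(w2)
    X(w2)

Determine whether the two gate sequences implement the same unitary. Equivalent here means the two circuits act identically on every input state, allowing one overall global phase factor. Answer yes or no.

Yes: on every input state the two circuits agree up to one overall phase factor.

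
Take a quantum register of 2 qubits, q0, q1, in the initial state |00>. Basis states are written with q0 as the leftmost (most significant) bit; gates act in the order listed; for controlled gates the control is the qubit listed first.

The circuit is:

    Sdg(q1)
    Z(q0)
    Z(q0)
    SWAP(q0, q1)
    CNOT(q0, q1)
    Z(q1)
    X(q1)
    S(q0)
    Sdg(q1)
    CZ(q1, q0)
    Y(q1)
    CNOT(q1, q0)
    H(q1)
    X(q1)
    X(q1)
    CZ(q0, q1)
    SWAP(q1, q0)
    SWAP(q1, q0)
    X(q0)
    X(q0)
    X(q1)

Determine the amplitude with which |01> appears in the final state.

|01> carries amplitude -sqrt(2)/2 in the final state. Key observation: the block from step 17 through step 18 cancels to the identity and can be dropped.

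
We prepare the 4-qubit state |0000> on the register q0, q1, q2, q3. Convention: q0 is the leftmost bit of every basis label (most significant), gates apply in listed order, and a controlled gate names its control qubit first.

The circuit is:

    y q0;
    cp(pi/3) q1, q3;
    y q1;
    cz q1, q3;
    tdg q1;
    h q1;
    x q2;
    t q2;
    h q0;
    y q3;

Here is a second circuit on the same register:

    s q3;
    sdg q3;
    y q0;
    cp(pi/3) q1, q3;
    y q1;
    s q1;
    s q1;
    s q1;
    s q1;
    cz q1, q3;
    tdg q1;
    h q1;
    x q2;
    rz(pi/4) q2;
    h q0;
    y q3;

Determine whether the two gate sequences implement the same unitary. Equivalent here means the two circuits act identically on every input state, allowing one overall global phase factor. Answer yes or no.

Yes, they are equivalent — the unitaries differ by at most a global phase.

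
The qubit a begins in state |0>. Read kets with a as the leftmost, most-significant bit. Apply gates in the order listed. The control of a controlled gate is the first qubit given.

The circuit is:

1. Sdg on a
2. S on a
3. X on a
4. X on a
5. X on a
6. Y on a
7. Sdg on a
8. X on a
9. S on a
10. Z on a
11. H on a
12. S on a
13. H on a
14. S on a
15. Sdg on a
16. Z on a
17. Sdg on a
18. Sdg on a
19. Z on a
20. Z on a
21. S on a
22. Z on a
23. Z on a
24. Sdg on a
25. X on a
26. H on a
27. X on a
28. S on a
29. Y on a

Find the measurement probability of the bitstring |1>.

Outcome |1> occurs with probability 1/2. Key observation: gates 18-21 undo each other exactly, leaving only the rest of the circuit to track.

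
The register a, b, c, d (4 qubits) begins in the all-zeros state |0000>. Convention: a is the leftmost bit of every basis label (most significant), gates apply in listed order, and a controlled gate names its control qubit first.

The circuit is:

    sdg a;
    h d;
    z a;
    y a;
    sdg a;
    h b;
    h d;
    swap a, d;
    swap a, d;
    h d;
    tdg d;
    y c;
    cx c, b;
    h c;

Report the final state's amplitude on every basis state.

The final amplitudes are 0 on |0000>, 0 on |0001>, 0 on |0010>, 0 on |0011>, 0 on |0100>, 0 on |0101>, 0 on |0110>, 0 on |0111>, sqrt(2)*I/4 on |1000>, sqrt(2)*exp(I*pi/4)/4 on |1001>, -sqrt(2)*I/4 on |1010>, -sqrt(2)*exp(I*pi/4)/4 on |1011>, sqrt(2)*I/4 on |1100>, sqrt(2)*exp(I*pi/4)/4 on |1101>, -sqrt(2)*I/4 on |1110>, -sqrt(2)*exp(I*pi/4)/4 on |1111>. Key observation: gates 7-10 undo each other exactly, leaving only the rest of the circuit to track.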